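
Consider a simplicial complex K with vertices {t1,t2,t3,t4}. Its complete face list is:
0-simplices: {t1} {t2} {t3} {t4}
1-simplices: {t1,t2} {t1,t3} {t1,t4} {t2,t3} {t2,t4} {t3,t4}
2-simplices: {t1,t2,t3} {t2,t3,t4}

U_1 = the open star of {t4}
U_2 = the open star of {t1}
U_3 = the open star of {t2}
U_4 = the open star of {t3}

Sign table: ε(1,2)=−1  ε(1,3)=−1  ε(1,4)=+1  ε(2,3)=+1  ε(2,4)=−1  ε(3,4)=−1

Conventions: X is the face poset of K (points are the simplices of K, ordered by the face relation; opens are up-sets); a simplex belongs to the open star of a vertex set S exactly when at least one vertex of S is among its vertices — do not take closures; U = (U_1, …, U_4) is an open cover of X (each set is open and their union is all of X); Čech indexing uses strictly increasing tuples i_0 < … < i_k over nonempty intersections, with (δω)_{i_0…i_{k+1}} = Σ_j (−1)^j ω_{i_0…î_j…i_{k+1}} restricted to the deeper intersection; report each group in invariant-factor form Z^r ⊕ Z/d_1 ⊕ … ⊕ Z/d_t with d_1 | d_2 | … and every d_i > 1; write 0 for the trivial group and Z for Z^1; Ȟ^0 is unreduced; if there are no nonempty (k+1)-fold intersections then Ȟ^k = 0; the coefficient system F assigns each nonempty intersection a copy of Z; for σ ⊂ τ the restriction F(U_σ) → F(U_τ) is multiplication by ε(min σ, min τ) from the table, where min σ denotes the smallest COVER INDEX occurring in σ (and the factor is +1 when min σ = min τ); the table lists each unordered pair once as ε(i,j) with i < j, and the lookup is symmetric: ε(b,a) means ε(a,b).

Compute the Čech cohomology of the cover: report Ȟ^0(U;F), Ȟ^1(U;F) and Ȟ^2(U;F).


Ȟ^0(U;F) ≅ Z, Ȟ^1(U;F) ≅ Z and Ȟ^2(U;F) ≅ 0

nonempty overlaps:
  U1={{t4},{t1,t4},{t2,t4},{t3,t4},{t2,t3,t4}} U2={{t1},{t1,t2},{t1,t3},{t1,t4},{t1,t2,t3}} U3={{t2},{t1,t2},{t2,t3},{t2,t4},{t1,t2,t3},{t2,t3,t4}} U4={{t3},{t1,t3},{t2,t3},{t3,t4},{t1,t2,t3},{t2,t3,t4}}
  U12={{t1,t4}} U13={{t2,t4},{t2,t3,t4}} U14={{t3,t4},{t2,t3,t4}} U23={{t1,t2},{t1,t2,t3}} U24={{t1,t3},{t1,t2,t3}} U34={{t2,t3},{t1,t2,t3},{t2,t3,t4}}
  U134={{t2,t3,t4}} U234={{t1,t2,t3}}
C dims 4,6,2; δ0: rk 3, SNF 1^3; δ1: rk 2, SNF 1^2
degree 0: 4−3−0 = 1 → Ȟ^0 ≅ Z
degree 1: 6−2−3 = 1 → Ȟ^1 ≅ Z
degree 2: 2−0−2 = 0 → Ȟ^2 ≅ 0


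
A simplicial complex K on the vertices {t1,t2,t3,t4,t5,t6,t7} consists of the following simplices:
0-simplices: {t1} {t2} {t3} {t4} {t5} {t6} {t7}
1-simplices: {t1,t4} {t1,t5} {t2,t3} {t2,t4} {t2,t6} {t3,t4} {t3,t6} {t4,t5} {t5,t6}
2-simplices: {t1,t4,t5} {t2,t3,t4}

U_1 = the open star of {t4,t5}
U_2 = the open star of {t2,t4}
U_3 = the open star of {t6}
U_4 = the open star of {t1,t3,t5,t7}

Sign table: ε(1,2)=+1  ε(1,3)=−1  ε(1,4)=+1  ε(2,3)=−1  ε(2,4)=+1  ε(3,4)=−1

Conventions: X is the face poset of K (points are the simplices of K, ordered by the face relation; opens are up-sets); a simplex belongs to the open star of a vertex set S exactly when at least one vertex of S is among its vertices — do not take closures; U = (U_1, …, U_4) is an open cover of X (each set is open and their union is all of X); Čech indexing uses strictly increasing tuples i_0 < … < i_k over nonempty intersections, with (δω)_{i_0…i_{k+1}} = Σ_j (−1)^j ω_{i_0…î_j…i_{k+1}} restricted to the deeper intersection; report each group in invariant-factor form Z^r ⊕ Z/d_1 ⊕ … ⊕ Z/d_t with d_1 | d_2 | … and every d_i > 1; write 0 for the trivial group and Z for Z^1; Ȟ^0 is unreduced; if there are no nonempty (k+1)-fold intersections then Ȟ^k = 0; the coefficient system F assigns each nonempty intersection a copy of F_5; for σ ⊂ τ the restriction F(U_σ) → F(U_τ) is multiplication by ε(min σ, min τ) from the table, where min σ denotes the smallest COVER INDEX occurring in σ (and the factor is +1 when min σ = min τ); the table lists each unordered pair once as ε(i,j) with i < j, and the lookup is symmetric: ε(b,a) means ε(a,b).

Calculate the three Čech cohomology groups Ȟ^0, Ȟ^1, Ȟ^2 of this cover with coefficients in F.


Ȟ^0(U;F) ≅ Z/5,  Ȟ^1(U;F) ≅ Z/5,  Ȟ^2(U;F) ≅ 0

cover nerve:
  U1={{t4},{t5},{t1,t4},{t1,t5},{t2,t4},{t3,t4},{t4,t5},{t5,t6},{t1,t4,t5},{t2,t3,t4}} U2={{t2},{t4},{t1,t4},{t2,t3},{t2,t4},{t2,t6},{t3,t4},{t4,t5},{t1,t4,t5},{t2,t3,t4}} U3={{t6},{t2,t6},{t3,t6},{t5,t6}} U4={{t1},{t3},{t5},{t7},{t1,t4},{t1,t5},{t2,t3},{t3,t4},{t3,t6},{t4,t5},{t5,t6},{t1,t4,t5},{t2,t3,t4}}
  U12={{t4},{t1,t4},{t2,t4},{t3,t4},{t4,t5},{t1,t4,t5},{t2,t3,t4}} U13={{t5,t6}} U14={{t5},{t1,t4},{t1,t5},{t3,t4},{t4,t5},{t5,t6},{t1,t4,t5},{t2,t3,t4}} U23={{t2,t6}} U24={{t1,t4},{t2,t3},{t3,t4},{t4,t5},{t1,t4,t5},{t2,t3,t4}} U34={{t3,t6},{t5,t6}}
  U124={{t1,t4},{t3,t4},{t4,t5},{t1,t4,t5},{t2,t3,t4}} U134={{t5,t6}}
C dims 4,6,2; δ0: rk_F5 3; δ1: rk_F5 2
Ȟ^0: (4−3)−0=1 ⇒ Z/5
Ȟ^1: (6−2)−3=1 ⇒ Z/5
Ȟ^2: (2−0)−2=0 ⇒ 0


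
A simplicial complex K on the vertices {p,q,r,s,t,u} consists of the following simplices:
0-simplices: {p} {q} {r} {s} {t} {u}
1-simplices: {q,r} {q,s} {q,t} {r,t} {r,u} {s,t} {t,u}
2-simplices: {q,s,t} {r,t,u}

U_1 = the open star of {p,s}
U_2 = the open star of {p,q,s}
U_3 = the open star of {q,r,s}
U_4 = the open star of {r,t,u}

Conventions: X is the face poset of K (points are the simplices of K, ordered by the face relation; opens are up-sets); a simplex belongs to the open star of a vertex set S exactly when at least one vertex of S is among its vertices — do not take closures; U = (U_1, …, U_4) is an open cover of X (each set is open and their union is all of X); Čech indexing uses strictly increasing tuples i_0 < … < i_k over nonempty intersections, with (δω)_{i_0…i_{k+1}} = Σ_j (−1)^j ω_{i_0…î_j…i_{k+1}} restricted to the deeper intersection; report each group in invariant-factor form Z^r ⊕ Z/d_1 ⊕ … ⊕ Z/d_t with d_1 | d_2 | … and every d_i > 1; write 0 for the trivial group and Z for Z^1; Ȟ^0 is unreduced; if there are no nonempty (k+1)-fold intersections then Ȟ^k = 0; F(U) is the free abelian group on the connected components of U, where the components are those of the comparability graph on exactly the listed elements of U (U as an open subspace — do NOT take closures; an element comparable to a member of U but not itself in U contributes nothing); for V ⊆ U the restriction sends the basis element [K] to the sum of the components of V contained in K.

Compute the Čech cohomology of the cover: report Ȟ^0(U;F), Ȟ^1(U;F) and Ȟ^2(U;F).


Ȟ^0 = Z^2; Ȟ^1 = Z; Ȟ^2 = 0

nerve of the cover:
  U1={{p},{s},{q,s},{s,t},{q,s,t}} U2={{p},{q},{s},{q,r},{q,s},{q,t},{s,t},{q,s,t}} U3={{q},{r},{s},{q,r},{q,s},{q,t},{r,t},{r,u},{s,t},{q,s,t},{r,t,u}} U4={{r},{t},{u},{q,r},{q,t},{r,t},{r,u},{s,t},{t,u},{q,s,t},{r,t,u}}
  U12={{p},{s},{q,s},{s,t},{q,s,t}} U13={{s},{q,s},{s,t},{q,s,t}} U14={{s,t},{q,s,t}} U23={{q},{s},{q,r},{q,s},{q,t},{s,t},{q,s,t}} U24={{q,r},{q,t},{s,t},{q,s,t}} U34={{r},{q,r},{q,t},{r,t},{r,u},{s,t},{q,s,t},{r,t,u}}
  U123={{s},{q,s},{s,t},{q,s,t}} U124={{s,t},{q,s,t}} U134={{s,t},{q,s,t}} U234={{q,r},{q,t},{s,t},{q,s,t}}
  U1234={{s,t},{q,s,t}}
components per intersection:
  U1: {{p}} {{s},{q,s},{s,t},{q,s,t}}
  U2: {{p}} {{q},{s},{q,r},{q,s},{q,t},{s,t},{q,s,t}}
  U3: {{q},{r},{s},{q,r},{q,s},{q,t},{r,t},{r,u},{s,t},{q,s,t},{r,t,u}}
  U4: {{r},{t},{u},{q,r},{q,t},{r,t},{r,u},{s,t},{t,u},{q,s,t},{r,t,u}}
  U12: {{p}} {{s},{q,s},{s,t},{q,s,t}}
  U13: {{s},{q,s},{s,t},{q,s,t}}
  U14: {{s,t},{q,s,t}}
  U23: {{q},{s},{q,r},{q,s},{q,t},{s,t},{q,s,t}}
  U24: {{q,r}} {{q,t},{s,t},{q,s,t}}
  U34: {{r},{q,r},{r,t},{r,u},{r,t,u}} {{q,t},{s,t},{q,s,t}}
  U123: {{s},{q,s},{s,t},{q,s,t}}
  U124: {{s,t},{q,s,t}}
  U134: {{s,t},{q,s,t}}
  U234: {{q,r}} {{q,t},{s,t},{q,s,t}}
  U1234: {{s,t},{q,s,t}}
C dims 6,9,5,1; δ0: rk 4, SNF 1^4; δ1: rk 4, SNF 1^4; δ2: rk 1, SNF 1^1
Ȟ^0 = (6 − 4) − 0 = 2, so Ȟ^0 ≅ Z^2
Ȟ^1 = (9 − 4) − 4 = 1, so Ȟ^1 ≅ Z
Ȟ^2 = (5 − 1) − 4 = 0, so Ȟ^2 ≅ 0


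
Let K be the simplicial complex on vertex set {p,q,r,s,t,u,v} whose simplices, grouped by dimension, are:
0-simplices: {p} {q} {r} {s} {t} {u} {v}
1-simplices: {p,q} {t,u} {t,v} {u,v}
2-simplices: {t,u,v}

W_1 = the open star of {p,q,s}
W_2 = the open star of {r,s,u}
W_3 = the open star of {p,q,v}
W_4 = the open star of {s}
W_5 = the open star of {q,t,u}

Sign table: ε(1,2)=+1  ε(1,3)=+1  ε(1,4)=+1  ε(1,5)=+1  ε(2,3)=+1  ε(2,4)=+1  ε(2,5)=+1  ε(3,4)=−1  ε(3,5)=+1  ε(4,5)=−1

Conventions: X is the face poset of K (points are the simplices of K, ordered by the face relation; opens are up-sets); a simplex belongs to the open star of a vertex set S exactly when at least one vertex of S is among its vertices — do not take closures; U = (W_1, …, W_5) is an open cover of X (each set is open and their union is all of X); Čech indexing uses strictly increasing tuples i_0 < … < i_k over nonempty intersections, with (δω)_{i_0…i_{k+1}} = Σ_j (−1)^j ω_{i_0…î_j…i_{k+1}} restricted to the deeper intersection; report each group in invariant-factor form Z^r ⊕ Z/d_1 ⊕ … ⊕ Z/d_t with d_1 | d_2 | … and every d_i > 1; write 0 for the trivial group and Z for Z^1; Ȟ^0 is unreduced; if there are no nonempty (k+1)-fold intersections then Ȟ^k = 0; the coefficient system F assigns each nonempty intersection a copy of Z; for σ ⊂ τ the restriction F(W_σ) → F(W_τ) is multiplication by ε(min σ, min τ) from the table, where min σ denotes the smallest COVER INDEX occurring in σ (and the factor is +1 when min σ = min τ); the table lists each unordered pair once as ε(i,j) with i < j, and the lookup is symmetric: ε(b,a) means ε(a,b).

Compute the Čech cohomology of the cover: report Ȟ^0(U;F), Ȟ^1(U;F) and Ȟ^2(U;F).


Ȟ^0(U;F) ≅ Z,  Ȟ^1(U;F) ≅ Z,  Ȟ^2(U;F) ≅ 0

nonempty intersections:
  W1={{p},{q},{s},{p,q}} W2={{r},{s},{u},{t,u},{u,v},{t,u,v}} W3={{p},{q},{v},{p,q},{t,v},{u,v},{t,u,v}} W4={{s}} W5={{q},{t},{u},{p,q},{t,u},{t,v},{u,v},{t,u,v}}
  W12={{s}} W13={{p},{q},{p,q}} W14={{s}} W15={{q},{p,q}} W23={{u,v},{t,u,v}} W24={{s}} W25={{u},{t,u},{u,v},{t,u,v}} W35={{q},{p,q},{t,v},{u,v},{t,u,v}}
  W124={{s}} W135={{q},{p,q}} W235={{u,v},{t,u,v}}
C dims 5,8,3; δ0: rk 4, SNF 1^4; δ1: rk 3, SNF 1^3
Ȟ^0: (5−4)−0=1 ⇒ Z
Ȟ^1: (8−3)−4=1 ⇒ Z
Ȟ^2: (3−0)−3=0 ⇒ 0


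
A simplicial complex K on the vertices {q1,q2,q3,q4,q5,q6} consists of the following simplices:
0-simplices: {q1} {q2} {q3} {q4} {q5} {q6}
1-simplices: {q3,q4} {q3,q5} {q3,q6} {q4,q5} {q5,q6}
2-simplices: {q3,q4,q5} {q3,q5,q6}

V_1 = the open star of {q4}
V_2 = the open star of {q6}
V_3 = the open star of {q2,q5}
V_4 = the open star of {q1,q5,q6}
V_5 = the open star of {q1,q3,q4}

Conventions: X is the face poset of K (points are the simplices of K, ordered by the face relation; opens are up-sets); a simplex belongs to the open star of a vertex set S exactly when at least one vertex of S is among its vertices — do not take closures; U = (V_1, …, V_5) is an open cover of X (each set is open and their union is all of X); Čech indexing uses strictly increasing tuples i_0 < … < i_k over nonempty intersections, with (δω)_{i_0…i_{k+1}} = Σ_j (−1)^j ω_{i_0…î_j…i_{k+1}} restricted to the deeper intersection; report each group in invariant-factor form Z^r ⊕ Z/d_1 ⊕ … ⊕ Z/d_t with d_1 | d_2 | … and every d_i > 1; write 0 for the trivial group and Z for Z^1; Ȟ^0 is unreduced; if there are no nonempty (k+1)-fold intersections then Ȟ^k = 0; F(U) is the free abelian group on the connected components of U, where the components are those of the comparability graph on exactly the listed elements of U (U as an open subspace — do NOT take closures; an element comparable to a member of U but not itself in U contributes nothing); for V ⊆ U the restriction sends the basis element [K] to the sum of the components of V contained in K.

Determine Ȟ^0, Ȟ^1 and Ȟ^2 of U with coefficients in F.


nonempty intersections:
  V1={{q4},{q3,q4},{q4,q5},{q3,q4,q5}} V2={{q6},{q3,q6},{q5,q6},{q3,q5,q6}} V3={{q2},{q5},{q3,q5},{q4,q5},{q5,q6},{q3,q4,q5},{q3,q5,q6}} V4={{q1},{q5},{q6},{q3,q5},{q3,q6},{q4,q5},{q5,q6},{q3,q4,q5},{q3,q5,q6}} V5={{q1},{q3},{q4},{q3,q4},{q3,q5},{q3,q6},{q4,q5},{q3,q4,q5},{q3,q5,q6}}
  V13={{q4,q5},{q3,q4,q5}} V14={{q4,q5},{q3,q4,q5}} V15={{q4},{q3,q4},{q4,q5},{q3,q4,q5}} V23={{q5,q6},{q3,q5,q6}} V24={{q6},{q3,q6},{q5,q6},{q3,q5,q6}} V25={{q3,q6},{q3,q5,q6}} V34={{q5},{q3,q5},{q4,q5},{q5,q6},{q3,q4,q5},{q3,q5,q6}} V35={{q3,q5},{q4,q5},{q3,q4,q5},{q3,q5,q6}} V45={{q1},{q3,q5},{q3,q6},{q4,q5},{q3,q4,q5},{q3,q5,q6}}
  V134={{q4,q5},{q3,q4,q5}} V135={{q4,q5},{q3,q4,q5}} V145={{q4,q5},{q3,q4,q5}} V234={{q5,q6},{q3,q5,q6}} V235={{q3,q5,q6}} V245={{q3,q6},{q3,q5,q6}} V345={{q3,q5},{q4,q5},{q3,q4,q5},{q3,q5,q6}}
  V1345={{q4,q5},{q3,q4,q5}} V2345={{q3,q5,q6}}
components per intersection:
  V1: {{q4},{q3,q4},{q4,q5},{q3,q4,q5}}
  V2: {{q6},{q3,q6},{q5,q6},{q3,q5,q6}}
  V3: {{q2}} {{q5},{q3,q5},{q4,q5},{q5,q6},{q3,q4,q5},{q3,q5,q6}}
  V4: {{q1}} {{q5},{q6},{q3,q5},{q3,q6},{q4,q5},{q5,q6},{q3,q4,q5},{q3,q5,q6}}
  V5: {{q1}} {{q3},{q4},{q3,q4},{q3,q5},{q3,q6},{q4,q5},{q3,q4,q5},{q3,q5,q6}}
  V13: {{q4,q5},{q3,q4,q5}}
  V14: {{q4,q5},{q3,q4,q5}}
  V15: {{q4},{q3,q4},{q4,q5},{q3,q4,q5}}
  V23: {{q5,q6},{q3,q5,q6}}
  V24: {{q6},{q3,q6},{q5,q6},{q3,q5,q6}}
  V25: {{q3,q6},{q3,q5,q6}}
  V34: {{q5},{q3,q5},{q4,q5},{q5,q6},{q3,q4,q5},{q3,q5,q6}}
  V35: {{q3,q5},{q4,q5},{q3,q4,q5},{q3,q5,q6}}
  V45: {{q1}} {{q3,q5},{q3,q6},{q4,q5},{q3,q4,q5},{q3,q5,q6}}
  V134: {{q4,q5},{q3,q4,q5}}
  V135: {{q4,q5},{q3,q4,q5}}
  V145: {{q4,q5},{q3,q4,q5}}
  V234: {{q5,q6},{q3,q5,q6}}
  V235: {{q3,q5,q6}}
  V245: {{q3,q6},{q3,q5,q6}}
  V345: {{q3,q5},{q4,q5},{q3,q4,q5},{q3,q5,q6}}
  V1345: {{q4,q5},{q3,q4,q5}}
  V2345: {{q3,q5,q6}}
C dims 8,10,7,2; δ0: rk 5, SNF 1^5; δ1: rk 5, SNF 1^5; δ2: rk 2, SNF 1^2
Ȟ^0: (8−5)−0=3 ⇒ Z^3
Ȟ^1: (10−5)−5=0 ⇒ 0
Ȟ^2: (7−2)−5=0 ⇒ 0

Ȟ^0 ≅ Z^3, Ȟ^1 ≅ 0, Ȟ^2 ≅ 0


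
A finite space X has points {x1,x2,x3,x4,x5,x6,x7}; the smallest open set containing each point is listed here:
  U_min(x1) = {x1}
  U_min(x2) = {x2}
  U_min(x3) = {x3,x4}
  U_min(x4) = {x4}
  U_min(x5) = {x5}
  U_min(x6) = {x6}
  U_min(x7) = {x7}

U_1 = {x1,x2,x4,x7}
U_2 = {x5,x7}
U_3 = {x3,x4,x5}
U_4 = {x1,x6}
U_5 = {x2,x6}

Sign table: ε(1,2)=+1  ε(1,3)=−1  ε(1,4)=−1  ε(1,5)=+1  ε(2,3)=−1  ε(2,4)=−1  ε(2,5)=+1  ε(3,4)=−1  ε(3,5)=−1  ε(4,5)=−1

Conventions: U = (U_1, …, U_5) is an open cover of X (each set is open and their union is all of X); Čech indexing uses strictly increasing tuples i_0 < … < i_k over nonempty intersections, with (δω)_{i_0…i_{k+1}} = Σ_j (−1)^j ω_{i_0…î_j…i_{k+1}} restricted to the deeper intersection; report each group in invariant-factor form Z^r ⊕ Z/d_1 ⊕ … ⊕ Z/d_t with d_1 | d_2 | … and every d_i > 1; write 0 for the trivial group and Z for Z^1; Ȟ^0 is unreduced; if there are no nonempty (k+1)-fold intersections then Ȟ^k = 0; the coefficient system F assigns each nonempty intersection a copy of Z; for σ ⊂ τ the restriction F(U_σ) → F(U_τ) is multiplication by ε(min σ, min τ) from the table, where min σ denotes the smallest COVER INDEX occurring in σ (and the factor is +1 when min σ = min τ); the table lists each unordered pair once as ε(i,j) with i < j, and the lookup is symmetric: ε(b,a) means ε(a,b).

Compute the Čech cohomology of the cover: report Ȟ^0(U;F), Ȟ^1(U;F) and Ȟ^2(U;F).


Ȟ^0 = Z; Ȟ^1 = Z^2; Ȟ^2 = 0

nerve of the cover:
  U12={x7} U13={x4} U14={x1} U15={x2} U23={x5} U45={x6}
C dims 5,6; δ0: rk 4, SNF 1^4
Ȟ^0 = (5 − 4) − 0 = 1, so Ȟ^0 ≅ Z
Ȟ^1 = (6 − 0) − 4 = 2, so Ȟ^1 ≅ Z^2
Ȟ^2 = (0 − 0) − 0 = 0, so Ȟ^2 ≅ 0


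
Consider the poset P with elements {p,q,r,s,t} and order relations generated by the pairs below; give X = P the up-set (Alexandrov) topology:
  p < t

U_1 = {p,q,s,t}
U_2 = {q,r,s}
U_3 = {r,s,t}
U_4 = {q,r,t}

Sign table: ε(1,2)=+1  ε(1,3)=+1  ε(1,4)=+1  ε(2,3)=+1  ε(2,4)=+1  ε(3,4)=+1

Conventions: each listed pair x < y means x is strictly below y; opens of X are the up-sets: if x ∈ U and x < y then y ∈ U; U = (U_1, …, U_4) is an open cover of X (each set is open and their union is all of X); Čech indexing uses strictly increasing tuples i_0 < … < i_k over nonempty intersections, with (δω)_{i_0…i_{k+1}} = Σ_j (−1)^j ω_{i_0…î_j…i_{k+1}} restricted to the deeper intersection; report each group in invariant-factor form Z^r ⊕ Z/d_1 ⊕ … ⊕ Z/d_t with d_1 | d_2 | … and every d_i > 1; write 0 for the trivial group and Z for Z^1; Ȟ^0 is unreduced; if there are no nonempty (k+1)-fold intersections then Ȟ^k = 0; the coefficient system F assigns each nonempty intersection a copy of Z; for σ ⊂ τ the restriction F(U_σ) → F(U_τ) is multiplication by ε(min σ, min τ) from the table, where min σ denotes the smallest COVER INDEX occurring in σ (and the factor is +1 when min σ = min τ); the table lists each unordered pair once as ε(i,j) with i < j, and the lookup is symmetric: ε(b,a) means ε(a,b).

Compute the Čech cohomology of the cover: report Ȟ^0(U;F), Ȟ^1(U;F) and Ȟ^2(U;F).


Ȟ^0 ≅ Z, Ȟ^1 ≅ 0 and Ȟ^2 ≅ Z

nerve simplices:
  U12={q,s} U13={s,t} U14={q,t} U23={r,s} U24={q,r} U34={r,t}
  U123={s} U124={q} U134={t} U234={r}
C dims 4,6,4; δ0: rk 3, SNF 1^3; δ1: rk 3, SNF 1^3
degree 0: 4−3−0 = 1 → Ȟ^0 ≅ Z
degree 1: 6−3−3 = 0 → Ȟ^1 ≅ 0
degree 2: 4−0−3 = 1 → Ȟ^2 ≅ Z


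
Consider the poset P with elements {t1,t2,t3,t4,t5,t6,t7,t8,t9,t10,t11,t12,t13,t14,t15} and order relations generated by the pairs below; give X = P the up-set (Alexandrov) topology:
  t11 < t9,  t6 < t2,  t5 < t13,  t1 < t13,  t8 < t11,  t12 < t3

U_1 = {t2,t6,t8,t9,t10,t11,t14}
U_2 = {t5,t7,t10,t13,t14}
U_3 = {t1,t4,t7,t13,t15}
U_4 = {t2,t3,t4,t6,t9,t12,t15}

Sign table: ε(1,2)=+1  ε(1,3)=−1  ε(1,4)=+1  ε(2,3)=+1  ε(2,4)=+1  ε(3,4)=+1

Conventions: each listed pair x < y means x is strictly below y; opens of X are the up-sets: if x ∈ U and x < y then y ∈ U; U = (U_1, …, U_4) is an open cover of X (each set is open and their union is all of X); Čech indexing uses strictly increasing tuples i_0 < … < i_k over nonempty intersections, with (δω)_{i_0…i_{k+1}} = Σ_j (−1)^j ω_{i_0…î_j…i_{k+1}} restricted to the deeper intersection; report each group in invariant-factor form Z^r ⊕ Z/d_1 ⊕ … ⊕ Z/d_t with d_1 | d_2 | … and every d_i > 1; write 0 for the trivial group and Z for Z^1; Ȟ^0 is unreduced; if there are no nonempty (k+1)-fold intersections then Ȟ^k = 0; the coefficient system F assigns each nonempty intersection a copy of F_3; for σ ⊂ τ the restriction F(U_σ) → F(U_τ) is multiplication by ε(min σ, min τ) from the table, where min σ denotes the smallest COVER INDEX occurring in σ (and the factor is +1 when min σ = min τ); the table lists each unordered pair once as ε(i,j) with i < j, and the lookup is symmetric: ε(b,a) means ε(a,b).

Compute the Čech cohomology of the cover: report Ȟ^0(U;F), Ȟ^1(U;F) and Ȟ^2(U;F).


cover nerve:
  U12={t10,t14} U14={t2,t6,t9} U23={t7,t13} U34={t4,t15}
C dims 4,4; δ0: rk_F3 3
Ȟ^0: (4−3)−0=1 ⇒ Z/3
Ȟ^1: (4−0)−3=1 ⇒ Z/3
Ȟ^2: (0−0)−0=0 ⇒ 0

Ȟ^0 = Z/3, Ȟ^1 = Z/3, Ȟ^2 = 0


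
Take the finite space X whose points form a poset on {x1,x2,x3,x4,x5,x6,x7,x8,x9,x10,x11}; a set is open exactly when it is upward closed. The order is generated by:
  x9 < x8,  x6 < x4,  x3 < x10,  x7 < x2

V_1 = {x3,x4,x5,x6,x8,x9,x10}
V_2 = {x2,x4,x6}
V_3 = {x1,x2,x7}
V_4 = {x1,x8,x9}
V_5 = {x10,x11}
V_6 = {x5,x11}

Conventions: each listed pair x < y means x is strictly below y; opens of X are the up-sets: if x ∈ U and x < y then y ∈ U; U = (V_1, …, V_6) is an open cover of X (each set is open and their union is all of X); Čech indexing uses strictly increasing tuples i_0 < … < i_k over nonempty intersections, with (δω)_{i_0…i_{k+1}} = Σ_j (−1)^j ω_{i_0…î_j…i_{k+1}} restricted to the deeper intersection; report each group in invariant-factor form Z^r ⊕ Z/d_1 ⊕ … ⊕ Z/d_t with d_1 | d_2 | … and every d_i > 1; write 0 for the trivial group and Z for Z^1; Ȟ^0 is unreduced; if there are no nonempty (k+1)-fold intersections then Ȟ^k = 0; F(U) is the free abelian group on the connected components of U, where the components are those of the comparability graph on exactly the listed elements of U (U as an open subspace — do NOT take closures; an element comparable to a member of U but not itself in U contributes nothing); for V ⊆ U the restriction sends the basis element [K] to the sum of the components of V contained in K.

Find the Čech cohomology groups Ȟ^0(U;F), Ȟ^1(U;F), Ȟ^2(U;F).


cover nerve:
  V12={x4,x6} V14={x8,x9} V15={x10} V16={x5} V23={x2} V34={x1} V56={x11}
components per intersection:
  V1: {x3,x10} {x4,x6} {x5} {x8,x9}
  V2: {x2} {x4,x6}
  V3: {x1} {x2,x7}
  V4: {x1} {x8,x9}
  V5: {x10} {x11}
  V6: {x5} {x11}
  V12: {x4,x6}
  V14: {x8,x9}
  V15: {x10}
  V16: {x5}
  V23: {x2}
  V34: {x1}
  V56: {x11}
C dims 14,7; δ0: rk 7, SNF 1^7
Ȟ^0: (14−7)−0=7 ⇒ Z^7
Ȟ^1: (7−0)−7=0 ⇒ 0
Ȟ^2: (0−0)−0=0 ⇒ 0

Ȟ^0 ≅ Z^7, Ȟ^1 ≅ 0, Ȟ^2 ≅ 0


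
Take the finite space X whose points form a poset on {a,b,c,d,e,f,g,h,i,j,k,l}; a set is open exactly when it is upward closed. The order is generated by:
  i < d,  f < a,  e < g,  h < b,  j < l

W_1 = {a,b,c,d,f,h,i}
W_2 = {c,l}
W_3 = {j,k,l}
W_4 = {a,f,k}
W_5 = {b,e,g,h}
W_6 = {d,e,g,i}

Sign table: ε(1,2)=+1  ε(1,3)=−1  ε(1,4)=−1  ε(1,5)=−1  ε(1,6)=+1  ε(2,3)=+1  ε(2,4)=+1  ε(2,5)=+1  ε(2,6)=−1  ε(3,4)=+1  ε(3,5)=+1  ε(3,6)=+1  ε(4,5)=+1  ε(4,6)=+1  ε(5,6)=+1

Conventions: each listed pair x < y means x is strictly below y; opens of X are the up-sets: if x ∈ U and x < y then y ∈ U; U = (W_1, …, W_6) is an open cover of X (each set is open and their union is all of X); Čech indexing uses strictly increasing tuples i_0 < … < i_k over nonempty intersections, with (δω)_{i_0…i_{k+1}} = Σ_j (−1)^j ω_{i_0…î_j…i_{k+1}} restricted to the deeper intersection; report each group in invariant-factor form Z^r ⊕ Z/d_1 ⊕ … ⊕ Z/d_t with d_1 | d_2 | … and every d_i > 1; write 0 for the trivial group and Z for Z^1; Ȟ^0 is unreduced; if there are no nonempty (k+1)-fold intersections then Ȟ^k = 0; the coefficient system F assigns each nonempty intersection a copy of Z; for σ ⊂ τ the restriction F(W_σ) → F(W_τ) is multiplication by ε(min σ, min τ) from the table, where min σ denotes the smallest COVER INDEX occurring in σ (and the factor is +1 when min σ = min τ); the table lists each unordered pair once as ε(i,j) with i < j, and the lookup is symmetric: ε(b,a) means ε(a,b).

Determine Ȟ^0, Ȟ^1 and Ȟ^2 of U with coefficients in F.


intersection data:
  W12={c} W14={a,f} W15={b,h} W16={d,i} W23={l} W34={k} W56={e,g}
C dims 6,7; δ0: rk 6, SNF 1^5·2
Ȟ^0 = (6 − 6) − 0 = 0, so Ȟ^0 ≅ 0
Ȟ^1 = (7 − 0) − 6 = 1 plus torsion [2], so Ȟ^1 ≅ Z ⊕ Z/2
Ȟ^2 = (0 − 0) − 0 = 0, so Ȟ^2 ≅ 0

Ȟ^0 = 0, Ȟ^1 = Z ⊕ Z/2 and Ȟ^2 = 0


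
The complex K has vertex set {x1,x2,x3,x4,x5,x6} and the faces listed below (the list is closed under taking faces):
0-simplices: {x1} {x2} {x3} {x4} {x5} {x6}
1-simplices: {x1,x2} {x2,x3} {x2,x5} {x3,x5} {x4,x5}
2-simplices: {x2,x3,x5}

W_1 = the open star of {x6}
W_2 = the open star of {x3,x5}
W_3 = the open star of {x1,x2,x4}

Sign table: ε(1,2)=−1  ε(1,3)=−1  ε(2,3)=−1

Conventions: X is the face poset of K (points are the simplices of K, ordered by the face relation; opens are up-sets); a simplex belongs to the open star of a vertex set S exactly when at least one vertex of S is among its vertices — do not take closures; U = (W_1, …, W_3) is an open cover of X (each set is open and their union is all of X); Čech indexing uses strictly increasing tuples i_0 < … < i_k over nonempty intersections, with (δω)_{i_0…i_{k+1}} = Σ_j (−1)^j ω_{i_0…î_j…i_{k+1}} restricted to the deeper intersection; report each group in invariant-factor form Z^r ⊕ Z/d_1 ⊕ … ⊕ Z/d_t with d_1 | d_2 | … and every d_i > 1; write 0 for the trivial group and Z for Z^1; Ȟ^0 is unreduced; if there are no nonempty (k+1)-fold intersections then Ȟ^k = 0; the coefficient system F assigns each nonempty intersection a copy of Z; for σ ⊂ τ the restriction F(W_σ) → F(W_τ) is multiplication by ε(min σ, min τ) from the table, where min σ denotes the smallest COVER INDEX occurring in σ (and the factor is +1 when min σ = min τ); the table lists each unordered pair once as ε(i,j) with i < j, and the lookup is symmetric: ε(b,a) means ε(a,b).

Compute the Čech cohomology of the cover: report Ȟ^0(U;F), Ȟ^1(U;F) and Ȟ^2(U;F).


Ȟ^0 ≅ Z^2; Ȟ^1 ≅ 0; Ȟ^2 ≅ 0

cover nerve:
  W1={{x6}} W2={{x3},{x5},{x2,x3},{x2,x5},{x3,x5},{x4,x5},{x2,x3,x5}} W3={{x1},{x2},{x4},{x1,x2},{x2,x3},{x2,x5},{x4,x5},{x2,x3,x5}}
  W23={{x2,x3},{x2,x5},{x4,x5},{x2,x3,x5}}
C dims 3,1; δ0: rk 1, SNF 1^1
Ȟ^0: (3−1)−0=2 ⇒ Z^2
Ȟ^1: (1−0)−1=0 ⇒ 0
Ȟ^2: (0−0)−0=0 ⇒ 0


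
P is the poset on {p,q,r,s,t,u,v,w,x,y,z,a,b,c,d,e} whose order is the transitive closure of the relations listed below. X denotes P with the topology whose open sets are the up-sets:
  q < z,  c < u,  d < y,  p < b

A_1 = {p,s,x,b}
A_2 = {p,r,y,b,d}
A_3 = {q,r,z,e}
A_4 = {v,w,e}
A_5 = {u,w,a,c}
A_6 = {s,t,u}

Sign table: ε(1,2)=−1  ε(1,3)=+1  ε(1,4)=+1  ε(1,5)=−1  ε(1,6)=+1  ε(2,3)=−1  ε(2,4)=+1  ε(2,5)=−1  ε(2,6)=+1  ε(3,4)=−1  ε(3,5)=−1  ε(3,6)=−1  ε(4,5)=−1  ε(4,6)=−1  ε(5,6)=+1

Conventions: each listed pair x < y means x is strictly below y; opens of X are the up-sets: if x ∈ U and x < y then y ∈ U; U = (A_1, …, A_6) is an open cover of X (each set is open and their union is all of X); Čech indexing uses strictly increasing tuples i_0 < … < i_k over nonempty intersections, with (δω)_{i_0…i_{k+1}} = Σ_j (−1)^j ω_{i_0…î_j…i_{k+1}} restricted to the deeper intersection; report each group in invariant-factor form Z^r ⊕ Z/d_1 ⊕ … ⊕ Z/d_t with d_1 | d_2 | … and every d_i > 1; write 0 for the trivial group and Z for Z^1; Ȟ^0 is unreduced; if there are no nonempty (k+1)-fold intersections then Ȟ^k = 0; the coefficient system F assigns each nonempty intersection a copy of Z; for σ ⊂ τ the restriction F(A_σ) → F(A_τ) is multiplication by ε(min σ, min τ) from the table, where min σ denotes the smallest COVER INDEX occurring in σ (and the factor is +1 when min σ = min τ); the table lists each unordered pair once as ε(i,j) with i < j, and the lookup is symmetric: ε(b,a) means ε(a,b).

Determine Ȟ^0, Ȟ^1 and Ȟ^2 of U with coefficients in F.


Ȟ^0 ≅ Z,  Ȟ^1 ≅ Z,  Ȟ^2 ≅ 0

intersection data:
  A12={p,b} A16={s} A23={r} A34={e} A45={w} A56={u}
C dims 6,6; δ0: rk 5, SNF 1^5
Ȟ^0 = (6 − 5) − 0 = 1, so Ȟ^0 ≅ Z
Ȟ^1 = (6 − 0) − 5 = 1, so Ȟ^1 ≅ Z
Ȟ^2 = (0 − 0) − 0 = 0, so Ȟ^2 ≅ 0


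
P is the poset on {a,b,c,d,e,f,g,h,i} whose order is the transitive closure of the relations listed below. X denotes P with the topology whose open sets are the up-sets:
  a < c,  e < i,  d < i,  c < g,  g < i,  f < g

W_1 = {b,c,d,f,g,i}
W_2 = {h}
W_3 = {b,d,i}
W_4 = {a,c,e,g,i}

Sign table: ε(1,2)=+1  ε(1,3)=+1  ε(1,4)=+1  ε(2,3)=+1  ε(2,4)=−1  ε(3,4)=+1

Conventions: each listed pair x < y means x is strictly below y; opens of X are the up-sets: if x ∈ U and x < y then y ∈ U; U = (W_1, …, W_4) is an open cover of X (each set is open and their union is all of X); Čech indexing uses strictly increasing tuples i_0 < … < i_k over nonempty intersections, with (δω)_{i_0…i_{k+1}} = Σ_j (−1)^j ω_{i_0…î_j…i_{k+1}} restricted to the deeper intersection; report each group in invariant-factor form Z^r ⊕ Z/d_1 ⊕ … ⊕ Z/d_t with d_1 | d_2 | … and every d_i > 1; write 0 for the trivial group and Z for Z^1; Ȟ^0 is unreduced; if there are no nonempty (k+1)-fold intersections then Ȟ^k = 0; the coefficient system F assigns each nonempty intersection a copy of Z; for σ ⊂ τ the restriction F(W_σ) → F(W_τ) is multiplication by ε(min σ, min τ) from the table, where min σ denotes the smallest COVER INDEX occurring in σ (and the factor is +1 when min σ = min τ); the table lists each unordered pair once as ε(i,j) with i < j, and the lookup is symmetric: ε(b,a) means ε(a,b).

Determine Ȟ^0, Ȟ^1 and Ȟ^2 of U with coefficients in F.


Ȟ^0(U;F) ≅ Z^2,  Ȟ^1(U;F) ≅ 0,  Ȟ^2(U;F) ≅ 0

nerve simplices:
  W13={b,d,i} W14={c,g,i} W34={i}
  W134={i}
C dims 4,3,1; δ0: rk 2, SNF 1^2; δ1: rk 1, SNF 1^1
degree 0: 4−2−0 = 2 → Ȟ^0 ≅ Z^2
degree 1: 3−1−2 = 0 → Ȟ^1 ≅ 0
degree 2: 1−0−1 = 0 → Ȟ^2 ≅ 0


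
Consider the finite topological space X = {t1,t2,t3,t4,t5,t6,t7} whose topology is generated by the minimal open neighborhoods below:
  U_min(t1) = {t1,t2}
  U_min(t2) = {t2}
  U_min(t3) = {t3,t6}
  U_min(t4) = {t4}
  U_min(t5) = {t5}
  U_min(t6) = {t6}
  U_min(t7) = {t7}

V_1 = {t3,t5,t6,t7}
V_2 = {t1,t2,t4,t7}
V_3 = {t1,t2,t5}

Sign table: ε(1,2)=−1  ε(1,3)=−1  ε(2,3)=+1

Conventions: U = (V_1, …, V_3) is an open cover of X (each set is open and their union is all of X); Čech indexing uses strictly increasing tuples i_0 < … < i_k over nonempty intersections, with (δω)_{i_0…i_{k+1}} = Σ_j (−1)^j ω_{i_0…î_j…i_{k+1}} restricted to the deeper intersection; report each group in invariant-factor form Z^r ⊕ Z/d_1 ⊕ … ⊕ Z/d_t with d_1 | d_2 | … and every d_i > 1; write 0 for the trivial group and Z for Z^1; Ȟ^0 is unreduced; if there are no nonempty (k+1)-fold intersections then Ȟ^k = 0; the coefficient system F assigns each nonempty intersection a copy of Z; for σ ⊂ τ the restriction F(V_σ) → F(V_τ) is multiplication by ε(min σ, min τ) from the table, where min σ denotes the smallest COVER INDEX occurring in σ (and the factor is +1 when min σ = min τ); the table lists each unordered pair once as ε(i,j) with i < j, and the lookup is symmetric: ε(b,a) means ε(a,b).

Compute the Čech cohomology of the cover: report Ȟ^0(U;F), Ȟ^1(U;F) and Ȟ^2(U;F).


nerve simplices:
  V12={t7} V13={t5} V23={t1,t2}
C dims 3,3; δ0: rk 2, SNF 1^2
degree 0: 3−2−0 = 1 → Ȟ^0 ≅ Z
degree 1: 3−0−2 = 1 → Ȟ^1 ≅ Z
degree 2: 0−0−0 = 0 → Ȟ^2 ≅ 0

Ȟ^0(U;F) ≅ Z; Ȟ^1(U;F) ≅ Z; Ȟ^2(U;F) ≅ 0


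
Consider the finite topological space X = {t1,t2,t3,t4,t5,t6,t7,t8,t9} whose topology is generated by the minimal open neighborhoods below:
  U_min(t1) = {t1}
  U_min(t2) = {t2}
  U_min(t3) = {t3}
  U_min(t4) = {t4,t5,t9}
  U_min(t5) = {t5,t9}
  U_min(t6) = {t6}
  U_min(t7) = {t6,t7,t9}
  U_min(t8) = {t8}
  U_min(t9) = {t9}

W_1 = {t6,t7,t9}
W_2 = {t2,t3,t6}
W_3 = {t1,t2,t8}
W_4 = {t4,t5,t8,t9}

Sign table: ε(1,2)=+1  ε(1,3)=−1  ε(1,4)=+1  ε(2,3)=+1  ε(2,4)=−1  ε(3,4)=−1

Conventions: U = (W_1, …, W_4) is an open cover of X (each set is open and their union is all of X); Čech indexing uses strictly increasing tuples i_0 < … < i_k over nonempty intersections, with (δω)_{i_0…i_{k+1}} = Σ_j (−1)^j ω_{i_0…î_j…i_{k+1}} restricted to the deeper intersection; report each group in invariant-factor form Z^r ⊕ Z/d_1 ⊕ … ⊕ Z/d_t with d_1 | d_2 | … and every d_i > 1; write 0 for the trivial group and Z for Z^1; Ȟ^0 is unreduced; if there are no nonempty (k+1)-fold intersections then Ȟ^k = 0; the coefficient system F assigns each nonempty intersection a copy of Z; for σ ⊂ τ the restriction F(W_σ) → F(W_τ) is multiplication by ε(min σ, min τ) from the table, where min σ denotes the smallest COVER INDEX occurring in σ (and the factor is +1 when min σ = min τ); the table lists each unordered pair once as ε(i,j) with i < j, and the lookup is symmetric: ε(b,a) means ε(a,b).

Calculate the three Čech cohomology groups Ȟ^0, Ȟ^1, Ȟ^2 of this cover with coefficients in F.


cover nerve:
  W12={t6} W14={t9} W23={t2} W34={t8}
C dims 4,4; δ0: rk 4, SNF 1^3·2
Ȟ^0: (4−4)−0=0 ⇒ 0
Ȟ^1: (4−0)−4=0 plus torsion [2] ⇒ Z/2
Ȟ^2: (0−0)−0=0 ⇒ 0

Ȟ^0 ≅ 0, Ȟ^1 ≅ Z/2, Ȟ^2 ≅ 0


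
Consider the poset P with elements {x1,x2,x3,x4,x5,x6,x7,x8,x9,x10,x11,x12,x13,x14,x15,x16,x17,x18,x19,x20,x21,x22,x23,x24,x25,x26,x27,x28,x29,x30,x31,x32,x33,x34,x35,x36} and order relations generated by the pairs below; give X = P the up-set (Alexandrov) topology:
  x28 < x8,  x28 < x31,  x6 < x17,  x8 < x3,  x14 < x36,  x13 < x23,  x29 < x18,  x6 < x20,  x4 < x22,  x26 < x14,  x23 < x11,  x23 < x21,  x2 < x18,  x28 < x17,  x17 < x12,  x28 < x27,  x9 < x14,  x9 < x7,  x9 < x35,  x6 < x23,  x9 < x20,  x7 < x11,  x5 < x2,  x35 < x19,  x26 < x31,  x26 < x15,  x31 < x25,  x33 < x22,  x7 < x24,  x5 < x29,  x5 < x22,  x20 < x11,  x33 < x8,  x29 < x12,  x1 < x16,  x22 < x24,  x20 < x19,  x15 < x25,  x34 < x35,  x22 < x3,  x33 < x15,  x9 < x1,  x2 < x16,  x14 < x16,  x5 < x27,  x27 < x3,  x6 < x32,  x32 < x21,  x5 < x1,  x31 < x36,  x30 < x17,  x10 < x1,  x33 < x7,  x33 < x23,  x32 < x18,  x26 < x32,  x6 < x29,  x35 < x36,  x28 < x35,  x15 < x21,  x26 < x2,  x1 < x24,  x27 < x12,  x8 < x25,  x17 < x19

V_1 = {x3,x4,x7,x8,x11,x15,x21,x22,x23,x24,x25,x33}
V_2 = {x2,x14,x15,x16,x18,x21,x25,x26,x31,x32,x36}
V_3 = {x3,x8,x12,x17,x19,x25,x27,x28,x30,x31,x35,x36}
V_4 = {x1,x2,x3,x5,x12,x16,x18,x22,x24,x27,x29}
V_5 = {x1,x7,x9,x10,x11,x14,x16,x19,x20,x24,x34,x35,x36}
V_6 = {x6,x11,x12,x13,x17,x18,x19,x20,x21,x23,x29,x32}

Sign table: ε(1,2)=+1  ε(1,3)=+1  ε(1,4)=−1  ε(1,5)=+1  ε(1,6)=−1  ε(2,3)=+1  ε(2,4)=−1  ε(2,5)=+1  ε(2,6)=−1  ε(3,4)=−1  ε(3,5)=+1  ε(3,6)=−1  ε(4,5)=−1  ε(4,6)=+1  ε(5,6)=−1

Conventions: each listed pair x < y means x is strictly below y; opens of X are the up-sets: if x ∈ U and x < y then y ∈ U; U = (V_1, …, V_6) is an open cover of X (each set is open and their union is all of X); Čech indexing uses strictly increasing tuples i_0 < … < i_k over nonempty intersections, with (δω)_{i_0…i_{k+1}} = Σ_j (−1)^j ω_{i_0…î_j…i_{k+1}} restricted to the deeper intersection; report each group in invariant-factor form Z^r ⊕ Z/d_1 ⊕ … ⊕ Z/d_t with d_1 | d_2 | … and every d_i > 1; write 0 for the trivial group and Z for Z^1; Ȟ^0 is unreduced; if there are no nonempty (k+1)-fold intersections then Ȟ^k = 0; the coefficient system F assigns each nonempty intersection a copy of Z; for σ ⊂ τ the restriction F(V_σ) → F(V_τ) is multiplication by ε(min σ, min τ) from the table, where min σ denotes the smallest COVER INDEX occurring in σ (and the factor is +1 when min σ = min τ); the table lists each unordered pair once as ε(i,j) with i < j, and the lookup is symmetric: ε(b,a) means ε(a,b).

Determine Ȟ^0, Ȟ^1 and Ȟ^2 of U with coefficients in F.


Ȟ^0(U;F) ≅ Z,  Ȟ^1(U;F) ≅ 0,  Ȟ^2(U;F) ≅ Z/2

nerve of the cover:
  V12={x15,x21,x25} V13={x3,x8,x25} V14={x3,x22,x24} V15={x7,x11,x24} V16={x11,x21,x23} V23={x25,x31,x36} V24={x2,x16,x18} V25={x14,x16,x36} V26={x18,x21,x32} V34={x3,x12,x27} V35={x19,x35,x36} V36={x12,x17,x19} V45={x1,x16,x24} V46={x12,x18,x29} V56={x11,x19,x20}
  V123={x25} V126={x21} V134={x3} V145={x24} V156={x11} V235={x36} V245={x16} V246={x18} V346={x12} V356={x19}
C dims 6,15,10; δ0: rk 5, SNF 1^5; δ1: rk 10, SNF 1^9·2
Ȟ^0 = (6 − 5) − 0 = 1, so Ȟ^0 ≅ Z
Ȟ^1 = (15 − 10) − 5 = 0, so Ȟ^1 ≅ 0
Ȟ^2 = (10 − 0) − 10 = 0 plus torsion [2], so Ȟ^2 ≅ Z/2


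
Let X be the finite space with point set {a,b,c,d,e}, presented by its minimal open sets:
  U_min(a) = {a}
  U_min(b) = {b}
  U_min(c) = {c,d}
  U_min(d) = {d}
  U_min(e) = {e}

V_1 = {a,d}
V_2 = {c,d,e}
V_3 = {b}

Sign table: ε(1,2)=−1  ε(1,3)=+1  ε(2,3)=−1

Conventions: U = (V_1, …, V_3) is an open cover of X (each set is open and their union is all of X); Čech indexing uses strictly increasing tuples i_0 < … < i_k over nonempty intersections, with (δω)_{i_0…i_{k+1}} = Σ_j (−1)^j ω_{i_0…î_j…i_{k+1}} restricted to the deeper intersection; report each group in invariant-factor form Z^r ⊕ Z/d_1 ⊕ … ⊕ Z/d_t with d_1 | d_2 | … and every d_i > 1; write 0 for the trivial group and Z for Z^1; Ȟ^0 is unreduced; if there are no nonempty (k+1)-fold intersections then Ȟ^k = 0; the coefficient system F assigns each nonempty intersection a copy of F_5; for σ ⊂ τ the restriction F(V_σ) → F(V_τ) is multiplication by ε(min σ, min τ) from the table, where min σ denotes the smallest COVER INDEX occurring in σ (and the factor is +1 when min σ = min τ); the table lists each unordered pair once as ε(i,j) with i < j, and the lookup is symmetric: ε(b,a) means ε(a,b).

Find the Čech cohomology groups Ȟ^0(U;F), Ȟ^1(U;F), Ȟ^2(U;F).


nonempty overlaps:
  V12={d}
C dims 3,1; δ0: rk_F5 1
degree 0: 3−1−0 = 2 → Ȟ^0 ≅ Z/5 ⊕ Z/5
degree 1: 1−0−1 = 0 → Ȟ^1 ≅ 0
degree 2: 0−0−0 = 0 → Ȟ^2 ≅ 0

Ȟ^0(U;F) ≅ Z/5 ⊕ Z/5; Ȟ^1(U;F) ≅ 0; Ȟ^2(U;F) ≅ 0


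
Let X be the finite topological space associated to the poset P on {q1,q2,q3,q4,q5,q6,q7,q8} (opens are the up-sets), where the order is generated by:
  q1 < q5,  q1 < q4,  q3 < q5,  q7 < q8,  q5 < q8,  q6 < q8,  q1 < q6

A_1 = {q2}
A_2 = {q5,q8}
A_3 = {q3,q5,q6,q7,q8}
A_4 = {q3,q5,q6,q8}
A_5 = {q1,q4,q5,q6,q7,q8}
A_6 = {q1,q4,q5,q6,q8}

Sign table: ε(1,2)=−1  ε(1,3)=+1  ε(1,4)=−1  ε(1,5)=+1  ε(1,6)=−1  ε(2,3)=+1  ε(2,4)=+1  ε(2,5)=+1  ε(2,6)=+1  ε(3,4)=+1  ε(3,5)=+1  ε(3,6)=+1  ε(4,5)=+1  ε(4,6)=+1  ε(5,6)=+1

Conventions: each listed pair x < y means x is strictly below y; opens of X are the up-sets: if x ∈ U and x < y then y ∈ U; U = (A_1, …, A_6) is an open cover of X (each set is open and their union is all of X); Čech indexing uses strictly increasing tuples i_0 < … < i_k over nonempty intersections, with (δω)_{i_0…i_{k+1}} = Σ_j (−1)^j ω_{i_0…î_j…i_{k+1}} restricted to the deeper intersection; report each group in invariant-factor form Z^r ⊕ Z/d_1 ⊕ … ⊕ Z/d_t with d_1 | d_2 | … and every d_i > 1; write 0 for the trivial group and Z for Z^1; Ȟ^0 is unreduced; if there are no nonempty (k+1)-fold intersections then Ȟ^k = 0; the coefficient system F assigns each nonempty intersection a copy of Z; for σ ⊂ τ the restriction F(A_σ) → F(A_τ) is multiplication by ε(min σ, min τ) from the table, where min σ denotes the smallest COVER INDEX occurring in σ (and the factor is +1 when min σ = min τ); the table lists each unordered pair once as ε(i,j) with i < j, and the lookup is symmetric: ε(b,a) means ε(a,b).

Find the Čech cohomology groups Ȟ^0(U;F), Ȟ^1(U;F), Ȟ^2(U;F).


intersection data:
  A23={q5,q8} A24={q5,q8} A25={q5,q8} A26={q5,q8} A34={q3,q5,q6,q8} A35={q5,q6,q7,q8} A36={q5,q6,q8} A45={q5,q6,q8} A46={q5,q6,q8} A56={q1,q4,q5,q6,q8}
  A234={q5,q8} A235={q5,q8} A236={q5,q8} A245={q5,q8} A246={q5,q8} A256={q5,q8} A345={q5,q6,q8} A346={q5,q6,q8} A356={q5,q6,q8} A456={q5,q6,q8}
  A2345={q5,q8} A2346={q5,q8} A2356={q5,q8} A2456={q5,q8} A3456={q5,q6,q8}
  A23456={q5,q8}
C dims 6,10,10,5; δ0: rk 4, SNF 1^4; δ1: rk 6, SNF 1^6; δ2: rk 4, SNF 1^4
Ȟ^0 = (6 − 4) − 0 = 2, so Ȟ^0 ≅ Z^2
Ȟ^1 = (10 − 6) − 4 = 0, so Ȟ^1 ≅ 0
Ȟ^2 = (10 − 4) − 6 = 0, so Ȟ^2 ≅ 0

Ȟ^0 ≅ Z^2, Ȟ^1 ≅ 0 and Ȟ^2 ≅ 0


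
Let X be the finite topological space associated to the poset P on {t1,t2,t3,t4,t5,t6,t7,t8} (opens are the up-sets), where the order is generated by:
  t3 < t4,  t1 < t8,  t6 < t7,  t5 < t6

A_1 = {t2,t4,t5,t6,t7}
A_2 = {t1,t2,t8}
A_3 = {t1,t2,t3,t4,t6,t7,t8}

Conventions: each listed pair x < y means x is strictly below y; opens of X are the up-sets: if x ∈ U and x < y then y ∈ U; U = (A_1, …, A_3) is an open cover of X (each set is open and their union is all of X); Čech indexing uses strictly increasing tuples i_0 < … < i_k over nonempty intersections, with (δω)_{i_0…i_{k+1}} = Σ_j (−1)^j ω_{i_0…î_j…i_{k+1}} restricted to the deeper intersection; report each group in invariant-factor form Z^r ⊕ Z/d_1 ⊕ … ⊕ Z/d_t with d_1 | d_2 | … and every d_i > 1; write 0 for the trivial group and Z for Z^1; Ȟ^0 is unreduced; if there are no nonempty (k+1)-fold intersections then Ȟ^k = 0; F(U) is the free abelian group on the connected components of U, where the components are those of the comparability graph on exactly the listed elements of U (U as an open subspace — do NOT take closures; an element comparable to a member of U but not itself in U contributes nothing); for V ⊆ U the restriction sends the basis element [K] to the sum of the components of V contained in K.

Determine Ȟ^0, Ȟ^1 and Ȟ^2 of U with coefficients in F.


Ȟ^0 ≅ Z^4, Ȟ^1 ≅ 0 and Ȟ^2 ≅ 0

cover nerve:
  A12={t2} A13={t2,t4,t6,t7} A23={t1,t2,t8}
  A123={t2}
components per intersection:
  A1: {t2} {t4} {t5,t6,t7}
  A2: {t1,t8} {t2}
  A3: {t1,t8} {t2} {t3,t4} {t6,t7}
  A12: {t2}
  A13: {t2} {t4} {t6,t7}
  A23: {t1,t8} {t2}
  A123: {t2}
C dims 9,6,1; δ0: rk 5, SNF 1^5; δ1: rk 1, SNF 1^1
Ȟ^0: (9−5)−0=4 ⇒ Z^4
Ȟ^1: (6−1)−5=0 ⇒ 0
Ȟ^2: (1−0)−1=0 ⇒ 0
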